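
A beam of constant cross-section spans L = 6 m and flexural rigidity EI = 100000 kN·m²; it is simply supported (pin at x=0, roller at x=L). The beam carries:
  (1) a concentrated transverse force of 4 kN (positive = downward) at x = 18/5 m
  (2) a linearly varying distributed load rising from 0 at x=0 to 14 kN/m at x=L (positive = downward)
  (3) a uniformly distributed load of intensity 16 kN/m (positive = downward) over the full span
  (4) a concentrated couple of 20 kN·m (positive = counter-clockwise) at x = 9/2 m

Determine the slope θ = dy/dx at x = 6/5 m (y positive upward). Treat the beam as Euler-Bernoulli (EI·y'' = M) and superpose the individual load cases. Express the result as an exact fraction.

Load 1 — point force P=4 kN at a=18/5 m (b=L-a=12/5):
  θ_1 = -Pb(L²-b²-3x²)/(6LEI)  [x≤a] = -4·(12/5)·(6²-(12/5)²-3·(6/5)²)/(6·6·100000) = -27/390625 rad
Load 2 — triangular load w₀=14 kN/m (0→w₀ over full span):
  θ_2 = -w₀(7L⁴-30L²x²+15x⁴)/(360LEI) = -14·(7·6⁴-30·6²·(6/5)²+15·(6/5)⁴)/(360·6·100000) = -1911/3906250 rad
Load 3 — uniform load w=16 kN/m over full span:
  θ_3 = -w(L³-6Lx²+4x³)/(24EI) = -16·(6³-6·6·(6/5)²+4·(6/5)³)/(24·100000) = -891/781250 rad
Load 4 — applied couple M₀=20 kN·m at a=9/2 m (b=L-a=3/2):
  θ_4 = (M₀x²/(2L)+C₁)/EI  [x≤a] with C₁=M₀(3b²-L²)/(6L)=-65/4 = (20·(6/5)²/(2·6)+(-65/4))/100000 = -277/2000000 rad
Superposition: θ = Σ θ_i = -459329/250000000 rad ≈ -0.001837 rad

θ(6/5) = -459329/250000000 rad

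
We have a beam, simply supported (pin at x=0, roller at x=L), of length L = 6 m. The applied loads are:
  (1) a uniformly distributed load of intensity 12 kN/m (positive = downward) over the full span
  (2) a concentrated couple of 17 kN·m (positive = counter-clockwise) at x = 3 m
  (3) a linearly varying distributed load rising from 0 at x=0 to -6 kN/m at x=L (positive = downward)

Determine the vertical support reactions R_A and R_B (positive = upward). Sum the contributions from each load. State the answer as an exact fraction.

Load 1 — uniform load w=12 kN/m over full span:
  R_A = wL/2 = 12·6/2 = 36 kN
  R_B = wL/2 = 12·6/2 = 36 kN
Load 2 — applied couple M₀=17 kN·m at a=3 m (b=L-a=3):
  R_A = M₀/L = 17/6 kN
  R_B = -M₀/L = -17/6 kN
Load 3 — triangular load w₀=-6 kN/m (0→w₀ over full span):
  R_A = w₀L/6 = (-6)·6/6 = -6 kN
  R_B = w₀L/3 = (-6)·6/3 = -12 kN
Superposition: R_A = 197/6 kN, R_B = 127/6 kN

R_A = 197/6 kN, R_B = 127/6 kN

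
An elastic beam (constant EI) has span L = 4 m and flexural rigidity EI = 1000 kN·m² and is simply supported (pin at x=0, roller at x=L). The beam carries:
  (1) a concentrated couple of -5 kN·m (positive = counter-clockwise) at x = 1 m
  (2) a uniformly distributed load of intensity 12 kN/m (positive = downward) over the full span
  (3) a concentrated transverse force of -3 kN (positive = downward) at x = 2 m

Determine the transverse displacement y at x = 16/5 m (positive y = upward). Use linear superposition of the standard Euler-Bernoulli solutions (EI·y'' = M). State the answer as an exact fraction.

Load 1 — applied couple M₀=-5 kN·m at a=1 m (b=L-a=3):
  y_1 = (M₀x³/(6L)-M₀(x-a)²/2+C₁x)/EI  [x>a] with C₁=M₀(3b²-L²)/(6L)=-55/24 = ((-5)·(16/5)³/(6·4)-(-5)·((16/5)-1)²/2+(-55/24)·(16/5))/1000 = -103/50000 m
Load 2 — uniform load w=12 kN/m over full span:
  y_2 = -wx(L³-2Lx²+x³)/(24EI) = -12·(16/5)·(4³-2·4·(16/5)²+(16/5)³)/(24·1000) = -1856/78125 m
Load 3 — point force P=-3 kN at a=2 m (b=L-a=2):
  y_3 = -Pa(L-x)(2Lx-a²-x²)/(6LEI)  [x>a] = -(-3)·2·(4-(16/5))·(2·4·(16/5)-2²-(16/5)²)/(6·4·1000) = 71/31250 m
Superposition: y = Σ y_i = -29431/1250000 m ≈ -0.023545 m

y(16/5) = -29431/1250000 m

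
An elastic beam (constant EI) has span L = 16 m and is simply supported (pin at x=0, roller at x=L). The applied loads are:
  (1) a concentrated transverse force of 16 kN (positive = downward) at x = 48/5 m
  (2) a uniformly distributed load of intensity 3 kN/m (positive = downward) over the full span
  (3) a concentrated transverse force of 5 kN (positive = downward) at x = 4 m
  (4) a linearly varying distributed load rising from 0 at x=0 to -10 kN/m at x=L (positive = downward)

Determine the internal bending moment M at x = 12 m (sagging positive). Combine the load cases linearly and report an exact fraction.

M(12) = -123/5 kN·m

Load 1 — point force P=16 kN at a=48/5 m (b=L-a=32/5):
  M_1 = Pa(L-x)/L  [x>a] = 16·(48/5)·(16-12)/16 = 192/5 kN·m
Load 2 — uniform load w=3 kN/m over full span:
  M_2 = wx(L-x)/2 = 3·12·(16-12)/2 = 72 kN·m
Load 3 — point force P=5 kN at a=4 m (b=L-a=12):
  M_3 = Pa(L-x)/L  [x>a] = 5·4·(16-12)/16 = 5 kN·m
Load 4 — triangular load w₀=-10 kN/m (0→w₀ over full span):
  M_4 = w₀Lx/6 - w₀x³/(6L) = (-10)·16·12/6 - (-10)·12³/(6·16) = -140 kN·m
Superposition: M = Σ M_i = -123/5 kN·m ≈ -24.600000 kN·m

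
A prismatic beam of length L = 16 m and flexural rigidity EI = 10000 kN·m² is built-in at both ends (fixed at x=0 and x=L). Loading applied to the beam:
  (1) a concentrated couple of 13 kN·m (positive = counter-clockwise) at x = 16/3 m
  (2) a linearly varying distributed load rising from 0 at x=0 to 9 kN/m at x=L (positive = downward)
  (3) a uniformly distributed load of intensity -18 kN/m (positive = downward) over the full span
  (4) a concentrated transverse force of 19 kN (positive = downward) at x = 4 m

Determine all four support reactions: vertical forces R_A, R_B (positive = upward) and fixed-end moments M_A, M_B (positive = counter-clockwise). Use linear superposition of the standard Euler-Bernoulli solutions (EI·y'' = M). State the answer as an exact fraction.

R_A = -50537/480 kN, M_A = -5289/20 kN·m, R_B = -44023/480 kN, M_B = 15533/60 kN·m

Load 1 — applied couple M₀=13 kN·m at a=16/3 m (b=L-a=32/3):
  R_A = 6M₀ab/L³ = 6·13·(16/3)·(32/3)/16³ = 13/12 kN
  M_A = M₀b(2a-b)/L² = 13·(32/3)·(2·(16/3)-(32/3))/16² = 0 kN·m
  R_B = -6M₀ab/L³ = -6·13·(16/3)·(32/3)/16³ = -13/12 kN
  M_B = M₀a(2b-a)/L² = 13·(16/3)·(2·(32/3)-(16/3))/16² = 13/3 kN·m
Load 2 — triangular load w₀=9 kN/m (0→w₀ over full span):
  R_A = 3w₀L/20 = 3·9·16/20 = 108/5 kN
  M_A = w₀L²/30 = 9·16²/30 = 384/5 kN·m
  R_B = 7w₀L/20 = 7·9·16/20 = 252/5 kN
  M_B = -w₀L²/20 = -9·16²/20 = -576/5 kN·m
Load 3 — uniform load w=-18 kN/m over full span:
  R_A = wL/2 = (-18)·16/2 = -144 kN
  M_A = wL²/12 = (-18)·16²/12 = -384 kN·m
  R_B = wL/2 = (-18)·16/2 = -144 kN
  M_B = -wL²/12 = -(-18)·16²/12 = 384 kN·m
Load 4 — point force P=19 kN at a=4 m (b=L-a=12):
  R_A = Pb²(3a+b)/L³ = 19·12²·(3·4+12)/16³ = 513/32 kN
  M_A = Pab²/L² = 19·4·12²/16² = 171/4 kN·m
  R_B = Pa²(a+3b)/L³ = 19·4²·(4+3·12)/16³ = 95/32 kN
  M_B = -Pa²b/L² = -19·4²·12/16² = -57/4 kN·m
Superposition: R_A = -50537/480 kN, M_A = -5289/20 kN·m, R_B = -44023/480 kN, M_B = 15533/60 kN·m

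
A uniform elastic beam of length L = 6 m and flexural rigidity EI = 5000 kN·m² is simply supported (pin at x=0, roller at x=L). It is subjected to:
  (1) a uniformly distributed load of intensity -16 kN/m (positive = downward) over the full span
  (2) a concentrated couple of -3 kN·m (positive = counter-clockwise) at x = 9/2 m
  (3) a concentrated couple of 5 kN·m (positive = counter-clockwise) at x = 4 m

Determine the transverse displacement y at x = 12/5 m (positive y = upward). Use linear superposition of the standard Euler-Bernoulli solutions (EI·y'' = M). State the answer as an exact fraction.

y(12/5) = 639361/12500000 m

Load 1 — uniform load w=-16 kN/m over full span:
  y_1 = -wx(L³-2Lx²+x³)/(24EI) = -(-16)·(12/5)·(6³-2·6·(12/5)²+(12/5)³)/(24·5000) = 20088/390625 m
Load 2 — applied couple M₀=-3 kN·m at a=9/2 m (b=L-a=3/2):
  y_2 = (M₀x³/(6L)+C₁x)/EI  [x≤a] with C₁=M₀(3b²-L²)/(6L)=39/16 = ((-3)·(12/5)³/(6·6)+(39/16)·(12/5))/5000 = 2349/2500000 m
Load 3 — applied couple M₀=5 kN·m at a=4 m (b=L-a=2):
  y_3 = (M₀x³/(6L)+C₁x)/EI  [x≤a] with C₁=M₀(3b²-L²)/(6L)=-10/3 = (5·(12/5)³/(6·6)+(-10/3)·(12/5))/5000 = -19/15625 m
Superposition: y = Σ y_i = 639361/12500000 m ≈ 0.051149 m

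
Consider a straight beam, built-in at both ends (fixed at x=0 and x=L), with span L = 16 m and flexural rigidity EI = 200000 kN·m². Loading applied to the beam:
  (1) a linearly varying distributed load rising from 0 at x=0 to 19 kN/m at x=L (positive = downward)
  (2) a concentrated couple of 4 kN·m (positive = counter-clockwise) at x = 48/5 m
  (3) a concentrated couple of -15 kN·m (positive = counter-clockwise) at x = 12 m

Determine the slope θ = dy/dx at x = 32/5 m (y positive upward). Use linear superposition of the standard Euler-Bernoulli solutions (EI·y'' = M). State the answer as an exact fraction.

Load 1 — triangular load w₀=19 kN/m (0→w₀ over full span):
  θ_1 = -w₀(2x(L-x)(L-2x)(x+2L)+x²(L-x)²)/(120LEI) = -19·(2·(32/5)·(16-(32/5))·(16-2·(32/5))·((32/5)+2·16)+(32/5)²·(16-(32/5))²)/(120·16·200000) = -1824/1953125 rad
Load 2 — applied couple M₀=4 kN·m at a=48/5 m (b=L-a=32/5):
  θ_2 = (R_Ax²/2 - M_Ax)/EI  [x≤a] with R_A=9/25, M_A=32/25 = ((9/25)·(32/5)²/2 - (32/25)·(32/5))/200000 = -8/1953125 rad
Load 3 — applied couple M₀=-15 kN·m at a=12 m (b=L-a=4):
  θ_3 = (R_Ax²/2 - M_Ax)/EI  [x≤a] with R_A=-135/128, M_A=-75/16 = ((-135/128)·(32/5)²/2 - (-75/16)·(32/5))/200000 = 21/500000 rad
Superposition: θ = Σ θ_i = -55999/62500000 rad ≈ -0.000896 rad

θ(32/5) = -55999/62500000 rad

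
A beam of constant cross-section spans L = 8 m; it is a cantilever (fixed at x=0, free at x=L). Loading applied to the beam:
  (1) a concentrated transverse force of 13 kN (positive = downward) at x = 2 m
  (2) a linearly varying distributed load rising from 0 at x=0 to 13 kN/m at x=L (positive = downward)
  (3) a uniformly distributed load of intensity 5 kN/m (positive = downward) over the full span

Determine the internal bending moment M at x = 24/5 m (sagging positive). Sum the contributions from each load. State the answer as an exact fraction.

M(24/5) = -31232/375 kN·m

Load 1 — point force P=13 kN at a=2 m (b=L-a=6):
  M_1 = 0  [x>a] = 0 kN·m
Load 2 — triangular load w₀=13 kN/m (0→w₀ over full span):
  M_2 = w₀Lx/2 - w₀L²/3 - w₀x³/(6L) = 13·8·(24/5)/2 - 13·8²/3 - 13·(24/5)³/(6·8) = -21632/375 kN·m
Load 3 — uniform load w=5 kN/m over full span:
  M_3 = -w(L-x)²/2 = -5·(8-(24/5))²/2 = -128/5 kN·m
Superposition: M = Σ M_i = -31232/375 kN·m ≈ -83.285333 kN·m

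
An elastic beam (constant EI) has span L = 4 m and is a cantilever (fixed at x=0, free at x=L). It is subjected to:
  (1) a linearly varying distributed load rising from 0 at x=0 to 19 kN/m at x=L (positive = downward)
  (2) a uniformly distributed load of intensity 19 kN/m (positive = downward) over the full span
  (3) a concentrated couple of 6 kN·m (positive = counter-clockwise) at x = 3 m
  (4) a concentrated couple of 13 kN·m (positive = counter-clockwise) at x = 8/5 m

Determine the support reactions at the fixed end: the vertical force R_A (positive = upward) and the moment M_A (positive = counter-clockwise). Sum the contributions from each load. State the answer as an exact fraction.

R_A = 114 kN, M_A = 703/3 kN·m

Load 1 — triangular load w₀=19 kN/m (0→w₀ over full span):
  R_A = w₀L/2 = 19·4/2 = 38 kN
  M_A = w₀L²/3 = 19·4²/3 = 304/3 kN·m
Load 2 — uniform load w=19 kN/m over full span:
  R_A = wL = 19·4 = 76 kN
  M_A = wL²/2 = 19·4²/2 = 152 kN·m
Load 3 — applied couple M₀=6 kN·m at a=3 m (b=L-a=1):
  R_A = 0 kN
  M_A = -M₀ = -6 kN·m
Load 4 — applied couple M₀=13 kN·m at a=8/5 m (b=L-a=12/5):
  R_A = 0 kN
  M_A = -M₀ = -13 kN·m
Superposition: R_A = 114 kN, M_A = 703/3 kN·m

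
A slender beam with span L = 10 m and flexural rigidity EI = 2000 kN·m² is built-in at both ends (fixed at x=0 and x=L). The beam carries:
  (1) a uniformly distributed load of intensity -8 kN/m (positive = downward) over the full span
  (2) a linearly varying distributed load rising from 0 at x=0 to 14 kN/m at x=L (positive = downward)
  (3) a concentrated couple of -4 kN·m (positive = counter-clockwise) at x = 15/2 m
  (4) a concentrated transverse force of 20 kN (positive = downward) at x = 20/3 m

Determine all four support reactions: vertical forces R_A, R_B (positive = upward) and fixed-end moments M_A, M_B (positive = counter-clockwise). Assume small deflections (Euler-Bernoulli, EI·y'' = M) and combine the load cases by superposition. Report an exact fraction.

R_A = -7703/540 kN, M_A = -695/108 kN·m, R_B = 13103/540 kN, M_B = -3479/108 kN·m

Load 1 — uniform load w=-8 kN/m over full span:
  R_A = wL/2 = (-8)·10/2 = -40 kN
  M_A = wL²/12 = (-8)·10²/12 = -200/3 kN·m
  R_B = wL/2 = (-8)·10/2 = -40 kN
  M_B = -wL²/12 = -(-8)·10²/12 = 200/3 kN·m
Load 2 — triangular load w₀=14 kN/m (0→w₀ over full span):
  R_A = 3w₀L/20 = 3·14·10/20 = 21 kN
  M_A = w₀L²/30 = 14·10²/30 = 140/3 kN·m
  R_B = 7w₀L/20 = 7·14·10/20 = 49 kN
  M_B = -w₀L²/20 = -14·10²/20 = -70 kN·m
Load 3 — applied couple M₀=-4 kN·m at a=15/2 m (b=L-a=5/2):
  R_A = 6M₀ab/L³ = 6·(-4)·(15/2)·(5/2)/10³ = -9/20 kN
  M_A = M₀b(2a-b)/L² = (-4)·(5/2)·(2·(15/2)-(5/2))/10² = -5/4 kN·m
  R_B = -6M₀ab/L³ = -6·(-4)·(15/2)·(5/2)/10³ = 9/20 kN
  M_B = M₀a(2b-a)/L² = (-4)·(15/2)·(2·(5/2)-(15/2))/10² = 3/4 kN·m
Load 4 — point force P=20 kN at a=20/3 m (b=L-a=10/3):
  R_A = Pb²(3a+b)/L³ = 20·(10/3)²·(3·(20/3)+(10/3))/10³ = 140/27 kN
  M_A = Pab²/L² = 20·(20/3)·(10/3)²/10² = 400/27 kN·m
  R_B = Pa²(a+3b)/L³ = 20·(20/3)²·((20/3)+3·(10/3))/10³ = 400/27 kN
  M_B = -Pa²b/L² = -20·(20/3)²·(10/3)/10² = -800/27 kN·m
Superposition: R_A = -7703/540 kN, M_A = -695/108 kN·m, R_B = 13103/540 kN, M_B = -3479/108 kN·m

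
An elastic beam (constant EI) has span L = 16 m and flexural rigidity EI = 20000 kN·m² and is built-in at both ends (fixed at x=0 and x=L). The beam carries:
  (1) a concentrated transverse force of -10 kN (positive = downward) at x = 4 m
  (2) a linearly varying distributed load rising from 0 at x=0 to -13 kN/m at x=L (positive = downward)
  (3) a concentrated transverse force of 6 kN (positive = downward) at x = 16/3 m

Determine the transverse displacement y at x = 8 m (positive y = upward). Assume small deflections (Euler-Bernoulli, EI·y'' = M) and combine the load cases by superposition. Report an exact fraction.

y(8) = 946/16875 m

Load 1 — point force P=-10 kN at a=4 m (b=L-a=12):
  y_1 = -Pa²(L-x)²(3bL-(3b+a)(L-x))/(6L³EI)  [x>a] = -(-10)·4²·(16-8)²·(3·12·16-(3·12+4)·(16-8))/(6·16³·20000) = 2/375 m
Load 2 — triangular load w₀=-13 kN/m (0→w₀ over full span):
  y_2 = -w₀x²(L-x)²(x+2L)/(120LEI) = -(-13)·8²·(16-8)²·(8+2·16)/(120·16·20000) = 104/1875 m
Load 3 — point force P=6 kN at a=16/3 m (b=L-a=32/3):
  y_3 = -Pa²(L-x)²(3bL-(3b+a)(L-x))/(6L³EI)  [x>a] = -6·(16/3)²·(16-8)²·(3·(32/3)·16-(3·(32/3)+(16/3))·(16-8))/(6·16³·20000) = -16/3375 m
Superposition: y = Σ y_i = 946/16875 m ≈ 0.056059 m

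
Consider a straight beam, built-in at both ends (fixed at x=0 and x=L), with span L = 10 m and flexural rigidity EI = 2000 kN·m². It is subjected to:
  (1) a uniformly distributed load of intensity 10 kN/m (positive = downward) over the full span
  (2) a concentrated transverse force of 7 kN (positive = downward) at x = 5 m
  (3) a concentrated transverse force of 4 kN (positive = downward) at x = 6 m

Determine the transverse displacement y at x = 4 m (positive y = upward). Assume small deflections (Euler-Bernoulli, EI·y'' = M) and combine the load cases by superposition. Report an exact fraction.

y(4) = -18023/125000 m

Load 1 — uniform load w=10 kN/m over full span:
  y_1 = -wx²(L-x)²/(24EI) = -10·4²·(10-4)²/(24·2000) = -3/25 m
Load 2 — point force P=7 kN at a=5 m (b=L-a=5):
  y_2 = -Pb²x²(3aL-(3a+b)x)/(6L³EI)  [x≤a] = -7·5²·4²·(3·5·10-(3·5+5)·4)/(6·10³·2000) = -49/3000 m
Load 3 — point force P=4 kN at a=6 m (b=L-a=4):
  y_3 = -Pb²x²(3aL-(3a+b)x)/(6L³EI)  [x≤a] = -4·4²·4²·(3·6·10-(3·6+4)·4)/(6·10³·2000) = -368/46875 m
Superposition: y = Σ y_i = -18023/125000 m ≈ -0.144184 m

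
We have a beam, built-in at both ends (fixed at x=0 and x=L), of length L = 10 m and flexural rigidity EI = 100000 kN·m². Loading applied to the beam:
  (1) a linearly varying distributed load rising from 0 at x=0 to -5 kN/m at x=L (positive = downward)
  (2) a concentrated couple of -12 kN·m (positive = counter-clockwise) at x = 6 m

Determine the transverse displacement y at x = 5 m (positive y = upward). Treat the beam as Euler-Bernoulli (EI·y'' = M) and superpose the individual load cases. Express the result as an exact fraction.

Load 1 — triangular load w₀=-5 kN/m (0→w₀ over full span):
  y_1 = -w₀x²(L-x)²(x+2L)/(120LEI) = -(-5)·5²·(10-5)²·(5+2·10)/(120·10·100000) = 1/1536 m
Load 2 — applied couple M₀=-12 kN·m at a=6 m (b=L-a=4):
  y_2 = (R_Ax³/6 - M_Ax²/2)/EI  [x≤a] with R_A=-216/125, M_A=-96/25 = ((-216/125)·5³/6 - (-96/25)·5²/2)/100000 = 3/25000 m
Superposition: y = Σ y_i = 3701/4800000 m ≈ 0.000771 m

y(5) = 3701/4800000 m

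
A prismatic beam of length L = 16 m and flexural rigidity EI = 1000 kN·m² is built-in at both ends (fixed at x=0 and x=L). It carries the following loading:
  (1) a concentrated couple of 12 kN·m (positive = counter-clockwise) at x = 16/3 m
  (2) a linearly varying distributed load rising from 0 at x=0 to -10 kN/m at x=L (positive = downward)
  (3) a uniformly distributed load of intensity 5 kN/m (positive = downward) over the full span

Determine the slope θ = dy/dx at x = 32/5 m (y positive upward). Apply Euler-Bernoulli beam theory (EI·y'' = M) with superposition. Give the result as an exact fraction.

θ(32/5) = 376/15625 rad

Load 1 — applied couple M₀=12 kN·m at a=16/3 m (b=L-a=32/3):
  θ_1 = (R_Ax²/2 - M_Ax - M₀(x-a))/EI  [x>a] with R_A=1, M_A=0 = (1·(32/5)²/2 - 0·(32/5) - 12·((32/5)-(16/3)))/1000 = 24/3125 rad
Load 2 — triangular load w₀=-10 kN/m (0→w₀ over full span):
  θ_2 = -w₀(2x(L-x)(L-2x)(x+2L)+x²(L-x)²)/(120LEI) = -(-10)·(2·(32/5)·(16-(32/5))·(16-2·(32/5))·((32/5)+2·16)+(32/5)²·(16-(32/5))²)/(120·16·1000) = 1536/15625 rad
Load 3 — uniform load w=5 kN/m over full span:
  θ_3 = -wx(L-x)(L-2x)/(12EI) = -5·(32/5)·(16-(32/5))·(16-2·(32/5))/(12·1000) = -256/3125 rad
Superposition: θ = Σ θ_i = 376/15625 rad ≈ 0.024064 rad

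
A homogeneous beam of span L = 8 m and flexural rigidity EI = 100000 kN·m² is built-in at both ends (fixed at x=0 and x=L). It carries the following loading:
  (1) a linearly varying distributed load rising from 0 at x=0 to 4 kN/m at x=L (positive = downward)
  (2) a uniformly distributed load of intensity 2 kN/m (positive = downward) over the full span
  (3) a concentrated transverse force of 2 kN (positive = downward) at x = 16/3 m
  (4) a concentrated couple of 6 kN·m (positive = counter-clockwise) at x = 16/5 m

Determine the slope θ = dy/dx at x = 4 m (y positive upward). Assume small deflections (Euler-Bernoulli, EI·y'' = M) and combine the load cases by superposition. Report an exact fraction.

θ(4) = -59/8437500 rad

Load 1 — triangular load w₀=4 kN/m (0→w₀ over full span):
  θ_1 = -w₀(2x(L-x)(L-2x)(x+2L)+x²(L-x)²)/(120LEI) = -4·(2·4·(8-4)·(8-2·4)·(4+2·8)+4²·(8-4)²)/(120·8·100000) = -1/93750 rad
Load 2 — uniform load w=2 kN/m over full span:
  θ_2 = -wx(L-x)(L-2x)/(12EI) = -2·4·(8-4)·(8-2·4)/(12·100000) = 0 rad
Load 3 — point force P=2 kN at a=16/3 m (b=L-a=8/3):
  θ_3 = -Pb²x(2aL-(3a+b)x)/(2L³EI)  [x≤a] = -2·(8/3)²·4·(2·(16/3)·8-(3·(16/3)+(8/3))·4)/(2·8³·100000) = -1/168750 rad
Load 4 — applied couple M₀=6 kN·m at a=16/5 m (b=L-a=24/5):
  θ_4 = (R_Ax²/2 - M_Ax - M₀(x-a))/EI  [x>a] with R_A=27/25, M_A=18/25 = ((27/25)·4²/2 - (18/25)·4 - 6·(4-(16/5)))/100000 = 3/312500 rad
Superposition: θ = Σ θ_i = -59/8437500 rad ≈ -0.000007 rad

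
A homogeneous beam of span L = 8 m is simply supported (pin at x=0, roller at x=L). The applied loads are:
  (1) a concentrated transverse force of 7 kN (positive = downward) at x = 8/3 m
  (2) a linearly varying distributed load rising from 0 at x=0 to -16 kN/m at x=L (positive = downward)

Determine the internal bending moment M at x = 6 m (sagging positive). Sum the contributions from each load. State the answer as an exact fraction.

Load 1 — point force P=7 kN at a=8/3 m (b=L-a=16/3):
  M_1 = Pa(L-x)/L  [x>a] = 7·(8/3)·(8-6)/8 = 14/3 kN·m
Load 2 — triangular load w₀=-16 kN/m (0→w₀ over full span):
  M_2 = w₀Lx/6 - w₀x³/(6L) = (-16)·8·6/6 - (-16)·6³/(6·8) = -56 kN·m
Superposition: M = Σ M_i = -154/3 kN·m ≈ -51.333333 kN·m

M(6) = -154/3 kN·m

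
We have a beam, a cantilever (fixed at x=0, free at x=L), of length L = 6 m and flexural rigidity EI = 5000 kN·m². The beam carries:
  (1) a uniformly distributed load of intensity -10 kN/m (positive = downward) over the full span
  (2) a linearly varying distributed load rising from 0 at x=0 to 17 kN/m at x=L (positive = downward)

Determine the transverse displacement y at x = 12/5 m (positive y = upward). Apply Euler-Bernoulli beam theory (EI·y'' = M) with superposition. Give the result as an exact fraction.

Load 1 — uniform load w=-10 kN/m over full span:
  y_1 = -wx²(x²-4Lx+6L²)/(24EI) = -(-10)·(12/5)²·((12/5)²-4·6·(12/5)+6·6²)/(24·5000) = 6156/78125 m
Load 2 — triangular load w₀=17 kN/m (0→w₀ over full span):
  y_2 = (w₀Lx³/12-w₀L²x²/6-w₀x⁵/(120L))/EI = (17·6·(12/5)³/12-17·6²·(12/5)²/6-17·(12/5)⁵/(120·6))/5000 = -921672/9765625 m
Superposition: y = Σ y_i = -152172/9765625 m ≈ -0.015582 m

y(12/5) = -152172/9765625 m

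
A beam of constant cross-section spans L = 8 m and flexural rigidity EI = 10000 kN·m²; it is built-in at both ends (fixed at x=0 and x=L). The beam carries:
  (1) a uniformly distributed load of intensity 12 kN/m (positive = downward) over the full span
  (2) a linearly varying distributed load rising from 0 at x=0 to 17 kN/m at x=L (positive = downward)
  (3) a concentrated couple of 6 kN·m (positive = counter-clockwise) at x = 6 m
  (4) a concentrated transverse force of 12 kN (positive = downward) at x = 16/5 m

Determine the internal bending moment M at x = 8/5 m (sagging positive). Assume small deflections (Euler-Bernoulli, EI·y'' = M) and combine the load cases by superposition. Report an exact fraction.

Load 1 — uniform load w=12 kN/m over full span:
  M_1 = wLx/2 - wL²/12 - wx²/2 = 12·8·(8/5)/2 - 12·8²/12 - 12·(8/5)²/2 = -64/25 kN·m
Load 2 — triangular load w₀=17 kN/m (0→w₀ over full span):
  M_2 = 3w₀Lx/20 - w₀L²/30 - w₀x³/(6L) = 3·17·8·(8/5)/20 - 17·8²/30 - 17·(8/5)³/(6·8) = -1904/375 kN·m
Load 3 — applied couple M₀=6 kN·m at a=6 m (b=L-a=2):
  M_3 = R_Ax - M_A  [x≤a] with R_A=27/32, M_A=15/8 = (27/32)·(8/5) - (15/8) = -21/40 kN·m
Load 4 — point force P=12 kN at a=16/5 m (b=L-a=24/5):
  M_4 = Pb²(3a+b)x/L³ - Pab²/L²  [x≤a] = 12·(24/5)²·(3·(16/5)+(24/5))·(8/5)/8³ - 12·(16/5)·(24/5)²/8² = -864/625 kN·m
Superposition: M = Σ M_i = -143171/15000 kN·m ≈ -9.544733 kN·m

M(8/5) = -143171/15000 kN·m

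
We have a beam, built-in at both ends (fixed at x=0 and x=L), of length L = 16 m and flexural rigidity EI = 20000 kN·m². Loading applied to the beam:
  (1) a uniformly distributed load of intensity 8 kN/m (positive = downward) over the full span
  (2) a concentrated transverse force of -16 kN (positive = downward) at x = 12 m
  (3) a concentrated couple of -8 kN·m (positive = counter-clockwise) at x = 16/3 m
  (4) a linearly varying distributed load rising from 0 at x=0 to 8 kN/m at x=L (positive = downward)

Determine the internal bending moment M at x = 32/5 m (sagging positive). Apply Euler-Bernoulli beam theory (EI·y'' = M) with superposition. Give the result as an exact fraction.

M(32/5) = 40348/375 kN·m

Load 1 — uniform load w=8 kN/m over full span:
  M_1 = wLx/2 - wL²/12 - wx²/2 = 8·16·(32/5)/2 - 8·16²/12 - 8·(32/5)²/2 = 5632/75 kN·m
Load 2 — point force P=-16 kN at a=12 m (b=L-a=4):
  M_2 = Pb²(3a+b)x/L³ - Pab²/L²  [x≤a] = (-16)·4²·(3·12+4)·(32/5)/16³ - (-16)·12·4²/16² = -4 kN·m
Load 3 — applied couple M₀=-8 kN·m at a=16/3 m (b=L-a=32/3):
  M_3 = R_Ax - M_A - M₀  [x>a] with R_A=-2/3, M_A=0 = (-2/3)·(32/5) - 0 - (-8) = 56/15 kN·m
Load 4 — triangular load w₀=8 kN/m (0→w₀ over full span):
  M_4 = 3w₀Lx/20 - w₀L²/30 - w₀x³/(6L) = 3·8·16·(32/5)/20 - 8·16²/30 - 8·(32/5)³/(6·16) = 4096/125 kN·m
Superposition: M = Σ M_i = 40348/375 kN·m ≈ 107.594667 kN·m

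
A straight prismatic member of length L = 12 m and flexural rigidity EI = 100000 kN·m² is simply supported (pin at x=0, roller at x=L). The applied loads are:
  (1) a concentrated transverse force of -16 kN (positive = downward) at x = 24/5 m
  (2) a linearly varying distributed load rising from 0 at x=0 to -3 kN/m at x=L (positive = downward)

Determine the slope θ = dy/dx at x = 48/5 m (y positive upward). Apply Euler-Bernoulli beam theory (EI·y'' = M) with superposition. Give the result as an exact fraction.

θ(48/5) = -15453/7812500 rad

Load 1 — point force P=-16 kN at a=24/5 m (b=L-a=36/5):
  θ_1 = -Pa(2L²-6Lx+3x²+a²)/(6LEI)  [x>a] = -(-16)·(24/5)·(2·12²-6·12·(48/5)+3·(48/5)²+(24/5)²)/(6·12·100000) = -432/390625 rad
Load 2 — triangular load w₀=-3 kN/m (0→w₀ over full span):
  θ_2 = -w₀(7L⁴-30L²x²+15x⁴)/(360LEI) = -(-3)·(7·12⁴-30·12²·(48/5)²+15·(48/5)⁴)/(360·12·100000) = -6813/7812500 rad
Superposition: θ = Σ θ_i = -15453/7812500 rad ≈ -0.001978 rad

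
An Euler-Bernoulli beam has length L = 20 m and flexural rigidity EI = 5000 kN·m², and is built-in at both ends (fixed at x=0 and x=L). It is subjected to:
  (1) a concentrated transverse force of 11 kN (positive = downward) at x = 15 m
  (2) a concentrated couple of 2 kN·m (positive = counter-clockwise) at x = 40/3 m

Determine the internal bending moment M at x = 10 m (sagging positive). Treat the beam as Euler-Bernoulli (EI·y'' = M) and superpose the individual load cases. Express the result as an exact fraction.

M(10) = 181/24 kN·m

Load 1 — point force P=11 kN at a=15 m (b=L-a=5):
  M_1 = Pb²(3a+b)x/L³ - Pab²/L²  [x≤a] = 11·5²·(3·15+5)·10/20³ - 11·15·5²/20² = 55/8 kN·m
Load 2 — applied couple M₀=2 kN·m at a=40/3 m (b=L-a=20/3):
  M_2 = R_Ax - M_A  [x≤a] with R_A=2/15, M_A=2/3 = (2/15)·10 - (2/3) = 2/3 kN·m
Superposition: M = Σ M_i = 181/24 kN·m ≈ 7.541667 kN·m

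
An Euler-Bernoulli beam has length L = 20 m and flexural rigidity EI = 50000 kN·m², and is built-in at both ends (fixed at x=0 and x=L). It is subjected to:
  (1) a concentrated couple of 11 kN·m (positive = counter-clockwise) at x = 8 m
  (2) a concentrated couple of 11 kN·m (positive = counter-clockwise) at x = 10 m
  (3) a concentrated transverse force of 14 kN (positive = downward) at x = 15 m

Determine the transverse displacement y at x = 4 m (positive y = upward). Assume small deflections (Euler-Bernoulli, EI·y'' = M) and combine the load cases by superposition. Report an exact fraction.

Load 1 — applied couple M₀=11 kN·m at a=8 m (b=L-a=12):
  y_1 = (R_Ax³/6 - M_Ax²/2)/EI  [x≤a] with R_A=99/125, M_A=33/25 = ((99/125)·4³/6 - (33/25)·4²/2)/50000 = -33/781250 m
Load 2 — applied couple M₀=11 kN·m at a=10 m (b=L-a=10):
  y_2 = (R_Ax³/6 - M_Ax²/2)/EI  [x≤a] with R_A=33/40, M_A=11/4 = ((33/40)·4³/6 - (11/4)·4²/2)/50000 = -33/125000 m
Load 3 — point force P=14 kN at a=15 m (b=L-a=5):
  y_3 = -Pb²x²(3aL-(3a+b)x)/(6L³EI)  [x≤a] = -14·5²·4²·(3·15·20-(3·15+5)·4)/(6·20³·50000) = -49/30000 m
Superposition: y = Σ y_i = -36367/18750000 m ≈ -0.001940 m

y(4) = -36367/18750000 m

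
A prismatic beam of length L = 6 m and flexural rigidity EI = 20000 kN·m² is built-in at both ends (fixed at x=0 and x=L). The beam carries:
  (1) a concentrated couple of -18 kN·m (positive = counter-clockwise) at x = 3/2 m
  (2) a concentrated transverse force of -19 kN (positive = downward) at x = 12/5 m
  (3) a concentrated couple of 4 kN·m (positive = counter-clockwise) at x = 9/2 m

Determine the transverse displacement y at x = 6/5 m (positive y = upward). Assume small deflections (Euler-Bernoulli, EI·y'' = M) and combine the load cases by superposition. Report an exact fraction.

Load 1 — applied couple M₀=-18 kN·m at a=3/2 m (b=L-a=9/2):
  y_1 = (R_Ax³/6 - M_Ax²/2)/EI  [x≤a] with R_A=-27/8, M_A=27/8 = ((-27/8)·(6/5)³/6 - (27/8)·(6/5)²/2)/20000 = -1701/10000000 m
Load 2 — point force P=-19 kN at a=12/5 m (b=L-a=18/5):
  y_2 = -Pb²x²(3aL-(3a+b)x)/(6L³EI)  [x≤a] = -(-19)·(18/5)²·(6/5)²·(3·(12/5)·6-(3·(12/5)+(18/5))·(6/5))/(6·6³·20000) = 32319/78125000 m
Load 3 — applied couple M₀=4 kN·m at a=9/2 m (b=L-a=3/2):
  y_3 = (R_Ax³/6 - M_Ax²/2)/EI  [x≤a] with R_A=3/4, M_A=5/4 = ((3/4)·(6/5)³/6 - (5/4)·(6/5)²/2)/20000 = -171/5000000 m
Superposition: y = Σ y_i = 261729/1250000000 m ≈ 0.000209 m

y(6/5) = 261729/1250000000 m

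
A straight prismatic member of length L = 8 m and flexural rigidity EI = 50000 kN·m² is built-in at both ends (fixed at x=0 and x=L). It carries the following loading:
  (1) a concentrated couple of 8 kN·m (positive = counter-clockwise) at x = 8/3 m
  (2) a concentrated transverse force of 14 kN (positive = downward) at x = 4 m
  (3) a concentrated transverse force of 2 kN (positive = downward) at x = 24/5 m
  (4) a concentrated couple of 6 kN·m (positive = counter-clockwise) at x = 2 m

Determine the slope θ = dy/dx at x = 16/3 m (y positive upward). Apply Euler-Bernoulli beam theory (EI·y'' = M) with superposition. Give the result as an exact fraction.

θ(16/3) = 16217/84375000 rad

Load 1 — applied couple M₀=8 kN·m at a=8/3 m (b=L-a=16/3):
  θ_1 = (R_Ax²/2 - M_Ax - M₀(x-a))/EI  [x>a] with R_A=4/3, M_A=0 = ((4/3)·(16/3)²/2 - 0·(16/3) - 8·((16/3)-(8/3)))/50000 = -4/84375 rad
Load 2 — point force P=14 kN at a=4 m (b=L-a=4):
  θ_2 = Pa²(L-x)(2bL-(3b+a)(L-x))/(2L³EI)  [x>a] = 14·4²·(8-(16/3))·(2·4·8-(3·4+4)·(8-(16/3)))/(2·8³·50000) = 7/28125 rad
Load 3 — point force P=2 kN at a=24/5 m (b=L-a=16/5):
  θ_3 = Pa²(L-x)(2bL-(3b+a)(L-x))/(2L³EI)  [x>a] = 2·(24/5)²·(8-(16/3))·(2·(16/5)·8-(3·(16/5)+(24/5))·(8-(16/3)))/(2·8³·50000) = 12/390625 rad
Load 4 — applied couple M₀=6 kN·m at a=2 m (b=L-a=6):
  θ_4 = (R_Ax²/2 - M_Ax - M₀(x-a))/EI  [x>a] with R_A=27/32, M_A=-9/8 = ((27/32)·(16/3)²/2 - (-9/8)·(16/3) - 6·((16/3)-2))/50000 = -1/25000 rad
Superposition: θ = Σ θ_i = 16217/84375000 rad ≈ 0.000192 rad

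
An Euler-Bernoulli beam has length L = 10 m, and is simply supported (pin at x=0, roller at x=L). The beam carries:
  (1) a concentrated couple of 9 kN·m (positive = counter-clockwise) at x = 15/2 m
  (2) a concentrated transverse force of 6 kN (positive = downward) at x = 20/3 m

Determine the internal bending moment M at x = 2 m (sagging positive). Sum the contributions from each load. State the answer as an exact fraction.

Load 1 — applied couple M₀=9 kN·m at a=15/2 m (b=L-a=5/2):
  M_1 = M₀x/L  [x≤a] = 9·2/10 = 9/5 kN·m
Load 2 — point force P=6 kN at a=20/3 m (b=L-a=10/3):
  M_2 = Pbx/L  [x≤a] = 6·(10/3)·2/10 = 4 kN·m
Superposition: M = Σ M_i = 29/5 kN·m ≈ 5.800000 kN·m

M(2) = 29/5 kN·m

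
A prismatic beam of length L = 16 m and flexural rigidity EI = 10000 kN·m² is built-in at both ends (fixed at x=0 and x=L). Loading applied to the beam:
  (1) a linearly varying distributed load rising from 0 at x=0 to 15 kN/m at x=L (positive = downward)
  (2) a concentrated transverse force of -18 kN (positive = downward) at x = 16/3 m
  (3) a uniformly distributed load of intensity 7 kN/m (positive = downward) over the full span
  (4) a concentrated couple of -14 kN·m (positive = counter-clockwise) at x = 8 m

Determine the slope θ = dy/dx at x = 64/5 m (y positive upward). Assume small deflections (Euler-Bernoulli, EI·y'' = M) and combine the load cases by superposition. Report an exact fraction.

θ(64/5) = 2117/46875 rad

Load 1 — triangular load w₀=15 kN/m (0→w₀ over full span):
  θ_1 = -w₀(2x(L-x)(L-2x)(x+2L)+x²(L-x)²)/(120LEI) = -15·(2·(64/5)·(16-(64/5))·(16-2·(64/5))·((64/5)+2·16)+(64/5)²·(16-(64/5))²)/(120·16·10000) = 2048/78125 rad
Load 2 — point force P=-18 kN at a=16/3 m (b=L-a=32/3):
  θ_2 = Pa²(L-x)(2bL-(3b+a)(L-x))/(2L³EI)  [x>a] = (-18)·(16/3)²·(16-(64/5))·(2·(32/3)·16-(3·(32/3)+(16/3))·(16-(64/5)))/(2·16³·10000) = -208/46875 rad
Load 3 — uniform load w=7 kN/m over full span:
  θ_3 = -wx(L-x)(L-2x)/(12EI) = -7·(64/5)·(16-(64/5))·(16-2·(64/5))/(12·10000) = 1792/78125 rad
Load 4 — applied couple M₀=-14 kN·m at a=8 m (b=L-a=8):
  θ_4 = (R_Ax²/2 - M_Ax - M₀(x-a))/EI  [x>a] with R_A=-21/16, M_A=-7/2 = ((-21/16)·(64/5)²/2 - (-7/2)·(64/5) - (-14)·((64/5)-8))/10000 = 7/15625 rad
Superposition: θ = Σ θ_i = 2117/46875 rad ≈ 0.045163 rad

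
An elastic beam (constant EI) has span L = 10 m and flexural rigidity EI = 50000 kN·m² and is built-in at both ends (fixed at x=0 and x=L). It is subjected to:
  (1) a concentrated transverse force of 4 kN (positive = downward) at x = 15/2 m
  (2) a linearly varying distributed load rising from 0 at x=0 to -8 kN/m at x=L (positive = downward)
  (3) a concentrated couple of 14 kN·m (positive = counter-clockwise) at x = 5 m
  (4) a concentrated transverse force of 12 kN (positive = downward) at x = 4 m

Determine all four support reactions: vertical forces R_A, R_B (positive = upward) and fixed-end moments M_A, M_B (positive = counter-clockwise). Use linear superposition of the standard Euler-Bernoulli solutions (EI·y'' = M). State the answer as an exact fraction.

R_A = -1499/1000 kN, M_A = -2407/600 kN·m, R_B = -22501/1000 kN, M_B = 5271/200 kN·m

Load 1 — point force P=4 kN at a=15/2 m (b=L-a=5/2):
  R_A = Pb²(3a+b)/L³ = 4·(5/2)²·(3·(15/2)+(5/2))/10³ = 5/8 kN
  M_A = Pab²/L² = 4·(15/2)·(5/2)²/10² = 15/8 kN·m
  R_B = Pa²(a+3b)/L³ = 4·(15/2)²·((15/2)+3·(5/2))/10³ = 27/8 kN
  M_B = -Pa²b/L² = -4·(15/2)²·(5/2)/10² = -45/8 kN·m
Load 2 — triangular load w₀=-8 kN/m (0→w₀ over full span):
  R_A = 3w₀L/20 = 3·(-8)·10/20 = -12 kN
  M_A = w₀L²/30 = (-8)·10²/30 = -80/3 kN·m
  R_B = 7w₀L/20 = 7·(-8)·10/20 = -28 kN
  M_B = -w₀L²/20 = -(-8)·10²/20 = 40 kN·m
Load 3 — applied couple M₀=14 kN·m at a=5 m (b=L-a=5):
  R_A = 6M₀ab/L³ = 6·14·5·5/10³ = 21/10 kN
  M_A = M₀b(2a-b)/L² = 14·5·(2·5-5)/10² = 7/2 kN·m
  R_B = -6M₀ab/L³ = -6·14·5·5/10³ = -21/10 kN
  M_B = M₀a(2b-a)/L² = 14·5·(2·5-5)/10² = 7/2 kN·m
Load 4 — point force P=12 kN at a=4 m (b=L-a=6):
  R_A = Pb²(3a+b)/L³ = 12·6²·(3·4+6)/10³ = 972/125 kN
  M_A = Pab²/L² = 12·4·6²/10² = 432/25 kN·m
  R_B = Pa²(a+3b)/L³ = 12·4²·(4+3·6)/10³ = 528/125 kN
  M_B = -Pa²b/L² = -12·4²·6/10² = -288/25 kN·m
Superposition: R_A = -1499/1000 kN, M_A = -2407/600 kN·m, R_B = -22501/1000 kN, M_B = 5271/200 kN·m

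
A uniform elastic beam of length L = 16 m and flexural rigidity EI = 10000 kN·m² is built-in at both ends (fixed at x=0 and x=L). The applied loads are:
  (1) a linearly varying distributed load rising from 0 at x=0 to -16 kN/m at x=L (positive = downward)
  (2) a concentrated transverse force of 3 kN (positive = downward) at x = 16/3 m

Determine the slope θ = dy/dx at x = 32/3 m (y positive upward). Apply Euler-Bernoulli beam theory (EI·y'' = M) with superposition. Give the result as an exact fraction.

Load 1 — triangular load w₀=-16 kN/m (0→w₀ over full span):
  θ_1 = -w₀(2x(L-x)(L-2x)(x+2L)+x²(L-x)²)/(120LEI) = -(-16)·(2·(32/3)·(16-(32/3))·(16-2·(32/3))·((32/3)+2·16)+(32/3)²·(16-(32/3))²)/(120·16·10000) = -14336/759375 rad
Load 2 — point force P=3 kN at a=16/3 m (b=L-a=32/3):
  θ_2 = Pa²(L-x)(2bL-(3b+a)(L-x))/(2L³EI)  [x>a] = 3·(16/3)²·(16-(32/3))·(2·(32/3)·16-(3·(32/3)+(16/3))·(16-(32/3)))/(2·16³·10000) = 8/10125 rad
Superposition: θ = Σ θ_i = -13736/759375 rad ≈ -0.018089 rad

θ(32/3) = -13736/759375 rad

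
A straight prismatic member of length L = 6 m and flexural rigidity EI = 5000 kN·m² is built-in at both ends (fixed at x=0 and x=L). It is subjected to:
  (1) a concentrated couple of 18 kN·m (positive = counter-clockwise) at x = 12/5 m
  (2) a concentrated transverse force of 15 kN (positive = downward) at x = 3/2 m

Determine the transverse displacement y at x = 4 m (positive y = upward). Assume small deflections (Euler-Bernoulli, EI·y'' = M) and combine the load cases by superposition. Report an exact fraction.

Load 1 — applied couple M₀=18 kN·m at a=12/5 m (b=L-a=18/5):
  y_1 = (R_Ax³/6 - M_Ax²/2 - M₀(x-a)²/2)/EI  [x>a] with R_A=108/25, M_A=54/25 = ((108/25)·4³/6 - (54/25)·4²/2 - 18·(4-(12/5))²/2)/5000 = 18/15625 m
Load 2 — point force P=15 kN at a=3/2 m (b=L-a=9/2):
  y_2 = -Pa²(L-x)²(3bL-(3b+a)(L-x))/(6L³EI)  [x>a] = -15·(3/2)²·(6-4)²·(3·(9/2)·6-(3·(9/2)+(3/2))·(6-4))/(6·6³·5000) = -17/16000 m
Superposition: y = Σ y_i = 179/2000000 m ≈ 0.000089 m

y(4) = 179/2000000 m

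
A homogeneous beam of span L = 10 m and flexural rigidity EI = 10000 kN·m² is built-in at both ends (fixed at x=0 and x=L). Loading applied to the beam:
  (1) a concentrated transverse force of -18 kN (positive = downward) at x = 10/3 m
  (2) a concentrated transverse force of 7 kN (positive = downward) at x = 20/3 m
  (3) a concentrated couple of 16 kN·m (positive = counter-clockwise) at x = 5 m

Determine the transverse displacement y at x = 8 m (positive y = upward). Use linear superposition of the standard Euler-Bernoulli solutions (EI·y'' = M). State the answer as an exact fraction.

y(8) = 289/253125 m

Load 1 — point force P=-18 kN at a=10/3 m (b=L-a=20/3):
  y_1 = -Pa²(L-x)²(3bL-(3b+a)(L-x))/(6L³EI)  [x>a] = -(-18)·(10/3)²·(10-8)²·(3·(20/3)·10-(3·(20/3)+(10/3))·(10-8))/(6·10³·10000) = 23/11250 m
Load 2 — point force P=7 kN at a=20/3 m (b=L-a=10/3):
  y_2 = -Pa²(L-x)²(3bL-(3b+a)(L-x))/(6L³EI)  [x>a] = -7·(20/3)²·(10-8)²·(3·(10/3)·10-(3·(10/3)+(20/3))·(10-8))/(6·10³·10000) = -14/10125 m
Load 3 — applied couple M₀=16 kN·m at a=5 m (b=L-a=5):
  y_3 = (R_Ax³/6 - M_Ax²/2 - M₀(x-a)²/2)/EI  [x>a] with R_A=12/5, M_A=4 = ((12/5)·8³/6 - 4·8²/2 - 16·(8-5)²/2)/10000 = 3/6250 m
Superposition: y = Σ y_i = 289/253125 m ≈ 0.001142 m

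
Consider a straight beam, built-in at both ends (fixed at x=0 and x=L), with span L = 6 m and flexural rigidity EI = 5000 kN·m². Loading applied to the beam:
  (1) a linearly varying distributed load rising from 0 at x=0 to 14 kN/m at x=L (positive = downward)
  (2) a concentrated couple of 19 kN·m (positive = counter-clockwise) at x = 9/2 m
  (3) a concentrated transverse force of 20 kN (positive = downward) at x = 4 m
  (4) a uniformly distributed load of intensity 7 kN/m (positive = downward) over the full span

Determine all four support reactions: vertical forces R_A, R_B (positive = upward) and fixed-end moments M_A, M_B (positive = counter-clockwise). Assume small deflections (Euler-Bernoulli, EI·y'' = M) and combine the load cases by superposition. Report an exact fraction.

R_A = 91471/2160 kN, M_A = 37891/720 kN·m, R_B = 133169/2160 kN, M_B = -48629/720 kN·m

Load 1 — triangular load w₀=14 kN/m (0→w₀ over full span):
  R_A = 3w₀L/20 = 3·14·6/20 = 63/5 kN
  M_A = w₀L²/30 = 14·6²/30 = 84/5 kN·m
  R_B = 7w₀L/20 = 7·14·6/20 = 147/5 kN
  M_B = -w₀L²/20 = -14·6²/20 = -126/5 kN·m
Load 2 — applied couple M₀=19 kN·m at a=9/2 m (b=L-a=3/2):
  R_A = 6M₀ab/L³ = 6·19·(9/2)·(3/2)/6³ = 57/16 kN
  M_A = M₀b(2a-b)/L² = 19·(3/2)·(2·(9/2)-(3/2))/6² = 95/16 kN·m
  R_B = -6M₀ab/L³ = -6·19·(9/2)·(3/2)/6³ = -57/16 kN
  M_B = M₀a(2b-a)/L² = 19·(9/2)·(2·(3/2)-(9/2))/6² = -57/16 kN·m
Load 3 — point force P=20 kN at a=4 m (b=L-a=2):
  R_A = Pb²(3a+b)/L³ = 20·2²·(3·4+2)/6³ = 140/27 kN
  M_A = Pab²/L² = 20·4·2²/6² = 80/9 kN·m
  R_B = Pa²(a+3b)/L³ = 20·4²·(4+3·2)/6³ = 400/27 kN
  M_B = -Pa²b/L² = -20·4²·2/6² = -160/9 kN·m
Load 4 — uniform load w=7 kN/m over full span:
  R_A = wL/2 = 7·6/2 = 21 kN
  M_A = wL²/12 = 7·6²/12 = 21 kN·m
  R_B = wL/2 = 7·6/2 = 21 kN
  M_B = -wL²/12 = -7·6²/12 = -21 kN·m
Superposition: R_A = 91471/2160 kN, M_A = 37891/720 kN·m, R_B = 133169/2160 kN, M_B = -48629/720 kN·m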